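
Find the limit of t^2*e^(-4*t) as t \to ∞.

0

Write as t^2/e^{4t}, an ∞/∞ form.
Exponential growth dominates any polynomial, so repeated L'Hôpital (or the standard result) gives 0.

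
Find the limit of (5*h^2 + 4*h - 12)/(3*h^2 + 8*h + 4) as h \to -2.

4

Since h = -2 makes numerator and denominator zero, (h + 2) divides both.
Cancelling it gives (5*h - 6)/(3*h + 2); now plug in h = -2 to get 4.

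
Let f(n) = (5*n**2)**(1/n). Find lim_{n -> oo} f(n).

1

Base → ∞ and exponent → 0: an ∞^0 form.
Take logs: (1/n)·ln(5·n^2) = (ln 5 + 2·ln n)/n → 0.
So the limit is e^0 = 1.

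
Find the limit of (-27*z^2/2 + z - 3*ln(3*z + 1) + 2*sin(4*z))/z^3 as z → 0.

-145/3

Substitution gives 0/0 (the numerator vanishes to order 3).
Expand each term to order z^3: the coefficient of z^3 in -3·ln(1 + 3z) is -27 and in 2·sin(4z) is -64/3.
Lower-order terms cancel with the polynomial part, so the numerator is (-145/3)·z^3 + o(z^3), and the limit is (-145/3)/(1) = -145/3.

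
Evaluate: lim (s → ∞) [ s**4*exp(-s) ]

0

Write as s^4/e^{1s}, an ∞/∞ form.
Exponential growth dominates any polynomial, so repeated L'Hôpital (or the standard result) gives 0.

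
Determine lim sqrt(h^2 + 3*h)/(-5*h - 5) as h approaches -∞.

For large |h|, √(h^2 + 3*h) ≈ √1·|h| and the denominator ≈ -5h.
Since h → −∞, |h| = −h, giving −√1/(-5) = 1/5.

1/5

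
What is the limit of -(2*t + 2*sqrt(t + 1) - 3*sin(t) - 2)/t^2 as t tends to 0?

1/4

Substitution gives 0/0 (the numerator vanishes to order 2).
Expand each term to order t^2: the coefficient of t^2 in -3·sin(t) is 0 and in 2·√(1 + t) is -1/4.
Lower-order terms cancel with the polynomial part, so the numerator is (-1/4)·t^2 + o(t^2), and the limit is (-1/4)/(-1) = 1/4.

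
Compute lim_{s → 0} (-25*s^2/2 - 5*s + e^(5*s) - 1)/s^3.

Direct substitution gives 0/0.
Apply L'Hôpital: lim (-25*s + 5*e^(5*s) - 5)/(3*s^2), still 0/0.
Apply L'Hôpital: lim (25*e^(5*s) - 25)/(6*s), still 0/0.
After 3 applications of L'Hôpital's rule the quotient is (125*e^(5*s))/(6); substituting s = 0 gives 125/6.

125/6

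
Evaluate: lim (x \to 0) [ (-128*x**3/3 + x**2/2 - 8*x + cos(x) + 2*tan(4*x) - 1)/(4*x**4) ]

1/96

Substitution gives 0/0; apply L'Hôpital's rule 4 times.
After differentiating numerator and denominator 4 times the quotient is (cos(x) + 12288*tan(4*x)^5 + 20480*tan(4*x)^3 + 8192*tan(4*x))/(96); at x = 0 this is 1/96.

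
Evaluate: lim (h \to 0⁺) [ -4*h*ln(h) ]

0

This is a 0·(−∞) form. Rewrite as -4·ln(h) / h^(−1) and apply L'Hôpital:
the derivative quotient is -4·(1/h) / (−1·h^(−2)) = (4/1)·h^1 → 0.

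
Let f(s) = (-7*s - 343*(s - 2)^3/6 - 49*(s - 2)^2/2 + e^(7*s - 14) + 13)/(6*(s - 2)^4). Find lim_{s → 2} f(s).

2401/144

Direct substitution gives 0/0.
Apply L'Hôpital: lim (-49*s - 343*(s - 2)^2/2 + 7*e^(7*s - 14) + 91)/(24*(s - 2)^3), still 0/0.
Apply L'Hôpital: lim (-343*s + 49*e^(7*s - 14) + 637)/(72*(s - 2)^2), still 0/0.
Apply L'Hôpital: lim (343*e^(7*s - 14) - 343)/(144*s - 288), still 0/0.
After 4 applications of L'Hôpital's rule the quotient is (2401*e^(7*s - 14))/(144); substituting s = 2 gives 2401/144.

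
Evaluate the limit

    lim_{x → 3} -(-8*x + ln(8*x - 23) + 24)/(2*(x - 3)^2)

16

Direct substitution gives 0/0.
Apply L'Hôpital: lim (-8 + 8/(8*x - 23))/(12 - 4*x), still 0/0.
After 2 applications of L'Hôpital's rule the quotient is (-64/(8*x - 23)^2)/(-4); substituting x = 3 gives 16.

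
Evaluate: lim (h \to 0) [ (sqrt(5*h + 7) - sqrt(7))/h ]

A 0/0 form; rationalise with √(7 + 5h) + √7. This collapses the numerator to 5h, leaving 5/(√(7 + 5h) + √7) → 5/(2√7) = 5*√(7)/14.

5*√(7)/14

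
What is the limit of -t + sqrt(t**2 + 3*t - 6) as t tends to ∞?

3/2

This has the form ∞ − ∞. Multiply and divide by the conjugate √(t^2 + 3*t - 6) + t.
That gives (3t - 6) / (√(t^2 + 3*t - 6) + t).
Divide numerator and denominator by t: the limit is 3/(2·1) = 3/2.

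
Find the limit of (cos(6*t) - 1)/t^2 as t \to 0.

-18

Direct substitution gives 0/0.
Apply L'Hôpital: lim (-6*sin(6*t))/(2*t), still 0/0.
After 2 applications of L'Hôpital's rule the quotient is (-36*cos(6*t))/(2); substituting t = 0 gives -18.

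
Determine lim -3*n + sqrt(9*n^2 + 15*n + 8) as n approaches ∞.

An ∞ − ∞ form. Rationalising with the conjugate, the difference becomes (15n + 8) / (√(9*n^2 + 15*n + 8) + 3n).
For large n the denominator behaves like 2·3n, so the quotient tends to 15/6 = 5/2.

5/2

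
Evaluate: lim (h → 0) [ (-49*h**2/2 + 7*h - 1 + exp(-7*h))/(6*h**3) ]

-343/36

Direct substitution gives 0/0.
Apply L'Hôpital: lim (-49*h + 7 - 7*e^(-7*h))/(18*h^2), still 0/0.
Apply L'Hôpital: lim (-49 + 49*e^(-7*h))/(36*h), still 0/0.
After 3 applications of L'Hôpital's rule the quotient is (-343*e^(-7*h))/(36); substituting h = 0 gives -343/36.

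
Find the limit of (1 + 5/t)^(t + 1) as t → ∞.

e^(5)

Let L be the limit and take ln: ln L = lim (t + 1)·ln(1 + 5/t) = lim (t + 1)·(5/t + O(1/t²)) = 5.
Hence L = e^(5).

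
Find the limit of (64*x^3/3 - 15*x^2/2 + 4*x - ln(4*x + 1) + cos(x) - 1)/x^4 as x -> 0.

Substitution gives 0/0 (the numerator vanishes to order 4).
Expand each term to order x^4: the coefficient of x^4 in cos(x) is 1/24 and in −ln(1 + 4x) is 64.
Lower-order terms cancel with the polynomial part, so the numerator is (1537/24)·x^4 + o(x^4), and the limit is (1537/24)/(1) = 1537/24.

1537/24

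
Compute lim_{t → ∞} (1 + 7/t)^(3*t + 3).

e^(21)

The base → 1 and the exponent → ∞: a 1^∞ form.
Take logarithms: (3t + 3)·ln(1 + 7/t). Since ln(1+u) ~ u for small u, this behaves like (3t)·(7/t) → 21.
So the limit is e^(21).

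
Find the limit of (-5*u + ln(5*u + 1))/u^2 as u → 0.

Direct substitution gives 0/0.
Apply L'Hôpital: lim (-5 + 5/(5*u + 1))/(2*u), still 0/0.
After 2 applications of L'Hôpital's rule the quotient is (-25/(5*u + 1)^2)/(2); substituting u = 0 gives -25/2.

-25/2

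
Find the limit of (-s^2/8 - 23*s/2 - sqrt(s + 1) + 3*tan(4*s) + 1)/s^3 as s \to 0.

Substitution gives 0/0 (the numerator vanishes to order 3).
Expand each term to order s^3: the coefficient of s^3 in −√(1 + s) is -1/16 and in 3·tan(4s) is 64.
Lower-order terms cancel with the polynomial part, so the numerator is (1023/16)·s^3 + o(s^3), and the limit is (1023/16)/(1) = 1023/16.

1023/16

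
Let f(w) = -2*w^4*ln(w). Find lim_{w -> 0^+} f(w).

0

This is a 0·(−∞) form. Rewrite as -2·ln(w) / w^(−4) and apply L'Hôpital:
the derivative quotient is -2·(1/w) / (−4·w^(−5)) = (2/4)·w^4 → 0.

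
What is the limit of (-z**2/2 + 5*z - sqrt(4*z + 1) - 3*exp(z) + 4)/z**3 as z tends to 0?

Substitution gives 0/0 (the numerator vanishes to order 3).
Expand each term to order z^3: the coefficient of z^3 in −√(1 + 4z) is -4 and in -3·e^(z) is -1/2.
Lower-order terms cancel with the polynomial part, so the numerator is (-9/2)·z^3 + o(z^3), and the limit is (-9/2)/(1) = -9/2.

-9/2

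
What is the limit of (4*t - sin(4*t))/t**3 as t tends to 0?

Direct substitution gives 0/0.
Apply L'Hôpital: lim (4 - 4*cos(4*t))/(3*t^2), still 0/0.
Apply L'Hôpital: lim (16*sin(4*t))/(6*t), still 0/0.
After 3 applications of L'Hôpital's rule the quotient is (64*cos(4*t))/(6); substituting t = 0 gives 32/3.

32/3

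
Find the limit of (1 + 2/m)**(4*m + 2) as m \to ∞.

e^(8)

Let L be the limit and take ln: ln L = lim (4m + 2)·ln(1 + 2/m) = lim (4m + 2)·(2/m + O(1/m²)) = 8.
Hence L = e^(8).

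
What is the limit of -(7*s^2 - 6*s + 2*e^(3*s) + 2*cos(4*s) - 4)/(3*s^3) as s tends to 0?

-3

Substitution gives 0/0; apply L'Hôpital's rule 3 times.
After differentiating numerator and denominator 3 times the quotient is (54*e^(3*s) + 128*sin(4*s))/(-18); at s = 0 this is -3.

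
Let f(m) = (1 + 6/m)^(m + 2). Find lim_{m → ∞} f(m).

Write it as [(1 + 6/m)^m]^(1) · (1 + 6/m)^(2). The bracketed term tends to e^(6) and the second factor to 1, so the limit is e^(6).

e^(6)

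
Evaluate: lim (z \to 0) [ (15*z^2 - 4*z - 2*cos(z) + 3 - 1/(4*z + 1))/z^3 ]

64

Substitution gives 0/0 (the numerator vanishes to order 3).
Expand each term to order z^3: the coefficient of z^3 in −1/(1 + 4z) is 64 and in -2·cos(z) is 0.
Lower-order terms cancel with the polynomial part, so the numerator is (64)·z^3 + o(z^3), and the limit is (64)/(1) = 64.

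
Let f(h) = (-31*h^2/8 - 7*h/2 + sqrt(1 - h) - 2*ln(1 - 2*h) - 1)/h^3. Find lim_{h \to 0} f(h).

253/48

Substitution gives 0/0 (the numerator vanishes to order 3).
Expand each term to order h^3: the coefficient of h^3 in -2·ln(1 - 2h) is 16/3 and in √(1 - h) is -1/16.
Lower-order terms cancel with the polynomial part, so the numerator is (253/48)·h^3 + o(h^3), and the limit is (253/48)/(1) = 253/48.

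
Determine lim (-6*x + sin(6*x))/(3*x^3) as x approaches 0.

-12

Direct substitution gives 0/0.
Apply L'Hôpital: lim (6*cos(6*x) - 6)/(9*x^2), still 0/0.
Apply L'Hôpital: lim (-36*sin(6*x))/(18*x), still 0/0.
After 3 applications of L'Hôpital's rule the quotient is (-216*cos(6*x))/(18); substituting x = 0 gives -12.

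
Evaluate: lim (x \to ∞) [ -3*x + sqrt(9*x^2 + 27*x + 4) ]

9/2

An ∞ − ∞ form. Rationalising with the conjugate, the difference becomes (27x + 4) / (√(9*x^2 + 27*x + 4) + 3x).
For large x the denominator behaves like 2·3x, so the quotient tends to 27/6 = 9/2.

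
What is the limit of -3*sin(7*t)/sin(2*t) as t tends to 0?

-21/2

Substitution gives 0/0.
Divide numerator and denominator by t: sin(7t)/t → 7 and sin(2t)/t → 2, so the limit is -3·7/2 = -21/2.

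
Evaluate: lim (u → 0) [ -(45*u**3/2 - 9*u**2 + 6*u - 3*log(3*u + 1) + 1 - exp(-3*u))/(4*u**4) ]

-459/32

Substitution gives 0/0 (the numerator vanishes to order 4).
Expand each term to order u^4: the coefficient of u^4 in -3·ln(1 + 3u) is 243/4 and in −e^(-3u) is -27/8.
Lower-order terms cancel with the polynomial part, so the numerator is (459/8)·u^4 + o(u^4), and the limit is (459/8)/(-4) = -459/32.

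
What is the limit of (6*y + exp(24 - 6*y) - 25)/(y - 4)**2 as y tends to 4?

18

Direct substitution gives 0/0.
Apply L'Hôpital: lim (6 - 6*e^(24 - 6*y))/(2*y - 8), still 0/0.
After 2 applications of L'Hôpital's rule the quotient is (36*e^(24 - 6*y))/(2); substituting y = 4 gives 18.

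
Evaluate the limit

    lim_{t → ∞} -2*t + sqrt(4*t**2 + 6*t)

This has the form ∞ − ∞. Multiply and divide by the conjugate √(4*t^2 + 6*t) + 2t.
That gives (6t) / (√(4*t^2 + 6*t) + 2t).
Divide numerator and denominator by t: the limit is 6/(2·2) = 3/2.

3/2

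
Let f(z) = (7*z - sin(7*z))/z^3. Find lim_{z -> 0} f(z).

343/6

Direct substitution gives 0/0.
Apply L'Hôpital: lim (7 - 7*cos(7*z))/(3*z^2), still 0/0.
Apply L'Hôpital: lim (49*sin(7*z))/(6*z), still 0/0.
After 3 applications of L'Hôpital's rule the quotient is (343*cos(7*z))/(6); substituting z = 0 gives 343/6.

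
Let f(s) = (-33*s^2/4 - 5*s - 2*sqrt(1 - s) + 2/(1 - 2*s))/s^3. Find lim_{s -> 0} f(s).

129/8

Substitution gives 0/0 (the numerator vanishes to order 3).
Expand each term to order s^3: the coefficient of s^3 in 2·1/(1 - 2s) is 16 and in -2·√(1 - s) is 1/8.
Lower-order terms cancel with the polynomial part, so the numerator is (129/8)·s^3 + o(s^3), and the limit is (129/8)/(1) = 129/8.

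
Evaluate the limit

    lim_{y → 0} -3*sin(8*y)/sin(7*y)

Substitution gives 0/0.
Divide numerator and denominator by y: sin(8y)/y → 8 and sin(7y)/y → 7, so the limit is -3·8/7 = -24/7.

-24/7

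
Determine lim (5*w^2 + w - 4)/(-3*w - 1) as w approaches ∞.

-∞

The numerator has higher degree (2 > 1); the quotient behaves like (5/(-3))·w^1 for large |w|.
As w → +∞ this diverges to -∞.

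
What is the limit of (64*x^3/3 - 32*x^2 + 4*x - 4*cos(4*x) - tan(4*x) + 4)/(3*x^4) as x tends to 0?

Substitution gives 0/0; apply L'Hôpital's rule 4 times.
After differentiating numerator and denominator 4 times the quotient is (-1024*cos(4*x) - 6144*tan(4*x)^5 - 10240*tan(4*x)^3 - 4096*tan(4*x))/(72); at x = 0 this is -128/9.

-128/9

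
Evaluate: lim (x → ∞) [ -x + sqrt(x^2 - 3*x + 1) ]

An ∞ − ∞ form. Rationalising with the conjugate, the difference becomes (-3x + 1) / (√(x^2 - 3*x + 1) + x).
For large x the denominator behaves like 2·x, so the quotient tends to -3/2 = -3/2.

-3/2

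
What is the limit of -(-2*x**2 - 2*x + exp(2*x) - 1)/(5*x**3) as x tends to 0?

Direct substitution gives 0/0.
Apply L'Hôpital: lim (-4*x + 2*e^(2*x) - 2)/(-15*x^2), still 0/0.
Apply L'Hôpital: lim (4*e^(2*x) - 4)/(-30*x), still 0/0.
After 3 applications of L'Hôpital's rule the quotient is (8*e^(2*x))/(-30); substituting x = 0 gives -4/15.

-4/15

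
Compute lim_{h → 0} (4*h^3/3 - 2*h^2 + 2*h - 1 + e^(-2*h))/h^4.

2/3

Direct substitution gives 0/0.
Apply L'Hôpital: lim (4*h^2 - 4*h + 2 - 2*e^(-2*h))/(4*h^3), still 0/0.
Apply L'Hôpital: lim (8*h - 4 + 4*e^(-2*h))/(12*h^2), still 0/0.
Apply L'Hôpital: lim (8 - 8*e^(-2*h))/(24*h), still 0/0.
After 4 applications of L'Hôpital's rule the quotient is (16*e^(-2*h))/(24); substituting h = 0 gives 2/3.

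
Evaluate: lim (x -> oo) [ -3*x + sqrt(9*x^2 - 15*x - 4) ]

-5/2

This has the form ∞ − ∞. Multiply and divide by the conjugate √(9*x^2 - 15*x - 4) + 3x.
That gives (-15x - 4) / (√(9*x^2 - 15*x - 4) + 3x).
Divide numerator and denominator by x: the limit is -15/(2·3) = -5/2.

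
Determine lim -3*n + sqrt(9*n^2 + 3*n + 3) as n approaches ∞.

1/2

This has the form ∞ − ∞. Multiply and divide by the conjugate √(9*n^2 + 3*n + 3) + 3n.
That gives (3n + 3) / (√(9*n^2 + 3*n + 3) + 3n).
Divide numerator and denominator by n: the limit is 3/(2·3) = 1/2.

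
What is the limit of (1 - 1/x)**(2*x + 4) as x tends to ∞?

Let L be the limit and take ln: ln L = lim (2x + 4)·ln(1 - 1/x) = lim (2x + 4)·(-1/x + O(1/x²)) = -2.
Hence L = e^(-2).

e^(-2)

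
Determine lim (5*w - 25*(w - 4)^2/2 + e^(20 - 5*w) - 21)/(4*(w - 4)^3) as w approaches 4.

-125/24

Direct substitution gives 0/0.
Apply L'Hôpital: lim (-25*w - 5*e^(20 - 5*w) + 105)/(12*(w - 4)^2), still 0/0.
Apply L'Hôpital: lim (25*e^(20 - 5*w) - 25)/(24*w - 96), still 0/0.
After 3 applications of L'Hôpital's rule the quotient is (-125*e^(20 - 5*w))/(24); substituting w = 4 gives -125/24.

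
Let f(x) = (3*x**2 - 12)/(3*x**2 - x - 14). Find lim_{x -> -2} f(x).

12/13

Direct substitution gives 0/0, so factor. Both numerator and denominator have (x + 2) as a factor.
After cancelling, the expression reduces to (3*x - 6)/(3*x - 7).
Substituting x = -2 gives 12/13.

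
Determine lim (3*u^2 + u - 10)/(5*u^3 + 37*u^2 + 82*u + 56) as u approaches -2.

11/6

Since u = -2 makes numerator and denominator zero, (u + 2) divides both.
Cancelling it gives (3*u - 5)/(5*u^2 + 27*u + 28); now plug in u = -2 to get 11/6.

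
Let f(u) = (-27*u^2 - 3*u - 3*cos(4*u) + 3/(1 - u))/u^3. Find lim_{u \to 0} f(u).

3

Substitution gives 0/0 (the numerator vanishes to order 3).
Expand each term to order u^3: the coefficient of u^3 in 3·1/(1 - u) is 3 and in -3·cos(4u) is 0.
Lower-order terms cancel with the polynomial part, so the numerator is (3)·u^3 + o(u^3), and the limit is (3)/(1) = 3.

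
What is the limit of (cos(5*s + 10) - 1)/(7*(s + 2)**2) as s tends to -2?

Direct substitution gives 0/0.
Apply L'Hôpital: lim (-5*sin(5*s + 10))/(14*s + 28), still 0/0.
After 2 applications of L'Hôpital's rule the quotient is (-25*cos(5*s + 10))/(14); substituting s = -2 gives -25/14.

-25/14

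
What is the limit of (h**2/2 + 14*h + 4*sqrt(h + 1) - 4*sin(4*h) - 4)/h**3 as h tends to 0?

Substitution gives 0/0 (the numerator vanishes to order 3).
Expand each term to order h^3: the coefficient of h^3 in 4·√(1 + h) is 1/4 and in -4·sin(4h) is 128/3.
Lower-order terms cancel with the polynomial part, so the numerator is (515/12)·h^3 + o(h^3), and the limit is (515/12)/(1) = 515/12.

515/12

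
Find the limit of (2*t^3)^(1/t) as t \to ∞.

Base → ∞ and exponent → 0: an ∞^0 form.
Take logs: (1/t)·ln(2·t^3) = (ln 2 + 3·ln t)/t → 0.
So the limit is e^0 = 1.

1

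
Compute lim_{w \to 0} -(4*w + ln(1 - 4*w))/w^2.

Direct substitution gives 0/0.
Apply L'Hôpital: lim (4 - 4/(1 - 4*w))/(-2*w), still 0/0.
After 2 applications of L'Hôpital's rule the quotient is (-16/(1 - 4*w)^2)/(-2); substituting w = 0 gives 8.

8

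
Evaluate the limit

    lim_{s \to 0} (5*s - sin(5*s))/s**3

125/6

Direct substitution gives 0/0.
Apply L'Hôpital: lim (5 - 5*cos(5*s))/(3*s^2), still 0/0.
Apply L'Hôpital: lim (25*sin(5*s))/(6*s), still 0/0.
After 3 applications of L'Hôpital's rule the quotient is (125*cos(5*s))/(6); substituting s = 0 gives 125/6.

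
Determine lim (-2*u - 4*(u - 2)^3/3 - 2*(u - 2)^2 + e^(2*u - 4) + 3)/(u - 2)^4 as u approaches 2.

Direct substitution gives 0/0.
Apply L'Hôpital: lim (-4*u - 4*(u - 2)^2 + 2*e^(2*u - 4) + 6)/(4*(u - 2)^3), still 0/0.
Apply L'Hôpital: lim (-8*u + 4*e^(2*u - 4) + 12)/(12*(u - 2)^2), still 0/0.
Apply L'Hôpital: lim (8*e^(2*u - 4) - 8)/(24*u - 48), still 0/0.
After 4 applications of L'Hôpital's rule the quotient is (16*e^(2*u - 4))/(24); substituting u = 2 gives 2/3.

2/3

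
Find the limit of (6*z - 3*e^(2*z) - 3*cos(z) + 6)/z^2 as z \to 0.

Substitution gives 0/0 (the numerator vanishes to order 2).
Expand each term to order z^2: the coefficient of z^2 in -3·e^(2z) is -6 and in -3·cos(z) is 3/2.
Lower-order terms cancel with the polynomial part, so the numerator is (-9/2)·z^2 + o(z^2), and the limit is (-9/2)/(1) = -9/2.

-9/2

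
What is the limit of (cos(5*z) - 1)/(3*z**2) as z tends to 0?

-25/6

Direct substitution gives 0/0.
Apply L'Hôpital: lim (-5*sin(5*z))/(6*z), still 0/0.
After 2 applications of L'Hôpital's rule the quotient is (-25*cos(5*z))/(6); substituting z = 0 gives -25/6.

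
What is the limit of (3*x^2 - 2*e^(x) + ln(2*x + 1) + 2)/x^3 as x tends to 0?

Substitution gives 0/0 (the numerator vanishes to order 3).
Expand each term to order x^3: the coefficient of x^3 in ln(1 + 2x) is 8/3 and in -2·e^(x) is -1/3.
Lower-order terms cancel with the polynomial part, so the numerator is (7/3)·x^3 + o(x^3), and the limit is (7/3)/(1) = 7/3.

7/3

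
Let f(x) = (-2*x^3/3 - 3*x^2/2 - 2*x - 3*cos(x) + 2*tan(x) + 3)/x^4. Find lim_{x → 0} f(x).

-1/8

Substitution gives 0/0; apply L'Hôpital's rule 4 times.
After differentiating numerator and denominator 4 times the quotient is (-3*cos(x) + 48*tan(x)^5 + 80*tan(x)^3 + 32*tan(x))/(24); at x = 0 this is -1/8.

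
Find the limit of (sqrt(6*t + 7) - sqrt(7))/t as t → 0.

3*√(7)/7

A 0/0 form; rationalise with √(7 + 6t) + √7. This collapses the numerator to 6t, leaving 6/(√(7 + 6t) + √7) → 6/(2√7) = 3*√(7)/7.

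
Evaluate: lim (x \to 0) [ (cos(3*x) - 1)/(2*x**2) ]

-9/4

Direct substitution gives 0/0.
Apply L'Hôpital: lim (-3*sin(3*x))/(4*x), still 0/0.
After 2 applications of L'Hôpital's rule the quotient is (-9*cos(3*x))/(4); substituting x = 0 gives -9/4.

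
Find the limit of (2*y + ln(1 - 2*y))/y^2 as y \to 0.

Direct substitution gives 0/0.
Apply L'Hôpital: lim (2 - 2/(1 - 2*y))/(2*y), still 0/0.
After 2 applications of L'Hôpital's rule the quotient is (-4/(1 - 2*y)^2)/(2); substituting y = 0 gives -2.

-2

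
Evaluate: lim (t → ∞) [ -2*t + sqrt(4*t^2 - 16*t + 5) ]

This has the form ∞ − ∞. Multiply and divide by the conjugate √(4*t^2 - 16*t + 5) + 2t.
That gives (-16t + 5) / (√(4*t^2 - 16*t + 5) + 2t).
Divide numerator and denominator by t: the limit is -16/(2·2) = -4.

-4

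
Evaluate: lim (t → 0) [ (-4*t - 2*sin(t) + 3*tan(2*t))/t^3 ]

Substitution gives 0/0 (the numerator vanishes to order 3).
Expand each term to order t^3: the coefficient of t^3 in 3·tan(2t) is 8 and in -2·sin(t) is 1/3.
Lower-order terms cancel with the polynomial part, so the numerator is (25/3)·t^3 + o(t^3), and the limit is (25/3)/(1) = 25/3.

25/3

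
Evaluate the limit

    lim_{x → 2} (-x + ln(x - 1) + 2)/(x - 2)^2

Direct substitution gives 0/0.
Apply L'Hôpital: lim (-1 + 1/(x - 1))/(2*x - 4), still 0/0.
After 2 applications of L'Hôpital's rule the quotient is (-1/(x - 1)^2)/(2); substituting x = 2 gives -1/2.

-1/2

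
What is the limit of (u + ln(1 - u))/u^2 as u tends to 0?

Direct substitution gives 0/0.
Apply L'Hôpital: lim (1 - 1/(1 - u))/(2*u), still 0/0.
After 2 applications of L'Hôpital's rule the quotient is (-1/(1 - u)^2)/(2); substituting u = 0 gives -1/2.

-1/2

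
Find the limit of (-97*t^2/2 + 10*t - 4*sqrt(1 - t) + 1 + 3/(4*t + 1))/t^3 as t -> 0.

-767/4

Substitution gives 0/0 (the numerator vanishes to order 3).
Expand each term to order t^3: the coefficient of t^3 in -4·√(1 - t) is 1/4 and in 3·1/(1 + 4t) is -192.
Lower-order terms cancel with the polynomial part, so the numerator is (-767/4)·t^3 + o(t^3), and the limit is (-767/4)/(1) = -767/4.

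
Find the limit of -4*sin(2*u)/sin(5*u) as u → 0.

-8/5

Substitution gives 0/0.
Divide numerator and denominator by u: sin(2u)/u → 2 and sin(5u)/u → 5, so the limit is -4·2/5 = -8/5.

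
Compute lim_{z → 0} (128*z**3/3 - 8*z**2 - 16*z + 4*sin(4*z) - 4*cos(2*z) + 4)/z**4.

-8/3

Substitution gives 0/0 (the numerator vanishes to order 4).
Expand each term to order z^4: the coefficient of z^4 in -4·cos(2z) is -8/3 and in 4·sin(4z) is 0.
Lower-order terms cancel with the polynomial part, so the numerator is (-8/3)·z^4 + o(z^4), and the limit is (-8/3)/(1) = -8/3.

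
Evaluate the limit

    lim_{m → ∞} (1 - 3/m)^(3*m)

e^(-9)

Write it as [(1 - 3/m)^m]^(3) · (1 - 3/m)^(0). The bracketed term tends to e^(-3) and the second factor to 1, so the limit is e^(-9).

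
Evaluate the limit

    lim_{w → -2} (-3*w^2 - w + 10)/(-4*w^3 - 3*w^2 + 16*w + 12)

-11/20

Since w = -2 makes numerator and denominator zero, (w + 2) divides both.
Cancelling it gives (5 - 3*w)/(-4*w^2 + 5*w + 6); now plug in w = -2 to get -11/20.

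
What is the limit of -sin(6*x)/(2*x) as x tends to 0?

Substitution gives 0/0.
Write it as (6/(-2))·sin(6x)/(6x); since sin(u)/u → 1, the limit is -3.

-3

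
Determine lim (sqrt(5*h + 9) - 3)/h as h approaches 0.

Substitution gives 0/0. Multiply numerator and denominator by the conjugate √(9 + 5h) + √9.
The numerator becomes (9 + 5h) − 9 = 5h, so the expression simplifies to 5/(√(9 + 5h) + √9).
Letting h → 0 gives 5/(2√9) = 5/6.

5/6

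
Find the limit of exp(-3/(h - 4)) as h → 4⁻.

∞

As h → 4⁻, -3/(h - 4) → +∞, so e^(-3/(h - 4)) → ∞.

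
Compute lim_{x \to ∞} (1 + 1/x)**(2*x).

Let L be the limit and take ln: ln L = lim (2x)·ln(1 + 1/x) = lim (2x)·(1/x + O(1/x²)) = 2.
Hence L = e^(2).

e^(2)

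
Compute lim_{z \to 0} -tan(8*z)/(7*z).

-8/7

Substitution gives 0/0.
Since tan(u)/u → 1 as u → 0, tan(8z)/(8z) → 1 and the limit is 8/(-7) = -8/7.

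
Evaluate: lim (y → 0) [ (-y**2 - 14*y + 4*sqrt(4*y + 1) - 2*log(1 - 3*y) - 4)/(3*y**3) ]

Substitution gives 0/0; apply L'Hôpital's rule 3 times.
After differentiating numerator and denominator 3 times the quotient is (96/(4*y + 1)^(5/2) - 108/(3*y - 1)^3)/(18); at y = 0 this is 34/3.

34/3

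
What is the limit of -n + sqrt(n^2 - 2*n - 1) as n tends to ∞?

This has the form ∞ − ∞. Multiply and divide by the conjugate √(n^2 - 2*n - 1) + n.
That gives (-2n - 1) / (√(n^2 - 2*n - 1) + n).
Divide numerator and denominator by n: the limit is -2/(2·1) = -1.

-1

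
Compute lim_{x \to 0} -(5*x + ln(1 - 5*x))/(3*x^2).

25/6

Direct substitution gives 0/0.
Apply L'Hôpital: lim (5 - 5/(1 - 5*x))/(-6*x), still 0/0.
After 2 applications of L'Hôpital's rule the quotient is (-25/(1 - 5*x)^2)/(-6); substituting x = 0 gives 25/6.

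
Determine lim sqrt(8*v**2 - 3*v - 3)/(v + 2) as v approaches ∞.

2*√(2)

For large |v|, √(8*v^2 - 3*v - 3) ≈ √8·|v| and the denominator ≈ v.
Since v → +∞, |v| = v, giving √8/(1) = 2*√(2).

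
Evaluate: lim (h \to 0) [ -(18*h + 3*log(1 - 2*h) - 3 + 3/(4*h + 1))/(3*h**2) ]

-14

Substitution gives 0/0; apply L'Hôpital's rule 2 times.
After differentiating numerator and denominator 2 times the quotient is (96/(4*h + 1)^3 - 12/(2*h - 1)^2)/(-6); at h = 0 this is -14.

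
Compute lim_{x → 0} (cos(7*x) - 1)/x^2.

-49/2

Direct substitution gives 0/0.
Apply L'Hôpital: lim (-7*sin(7*x))/(2*x), still 0/0.
After 2 applications of L'Hôpital's rule the quotient is (-49*cos(7*x))/(2); substituting x = 0 gives -49/2.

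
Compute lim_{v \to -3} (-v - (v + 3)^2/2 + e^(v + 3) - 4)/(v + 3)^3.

1/6

Direct substitution gives 0/0.
Apply L'Hôpital: lim (-v + e^(v + 3) - 4)/(3*(v + 3)^2), still 0/0.
Apply L'Hôpital: lim (e^(v + 3) - 1)/(6*v + 18), still 0/0.
After 3 applications of L'Hôpital's rule the quotient is (e^(v + 3))/(6); substituting v = -3 gives 1/6.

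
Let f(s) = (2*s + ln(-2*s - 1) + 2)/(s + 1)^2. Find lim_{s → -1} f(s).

Direct substitution gives 0/0.
Apply L'Hôpital: lim (2 - 2/(-2*s - 1))/(2*s + 2), still 0/0.
After 2 applications of L'Hôpital's rule the quotient is (-4/(-2*s - 1)^2)/(2); substituting s = -1 gives -2.

-2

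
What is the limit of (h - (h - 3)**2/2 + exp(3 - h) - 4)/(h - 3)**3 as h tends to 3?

Direct substitution gives 0/0.
Apply L'Hôpital: lim (-h - e^(3 - h) + 4)/(3*(h - 3)^2), still 0/0.
Apply L'Hôpital: lim (e^(3 - h) - 1)/(6*h - 18), still 0/0.
After 3 applications of L'Hôpital's rule the quotient is (-e^(3 - h))/(6); substituting h = 3 gives -1/6.

-1/6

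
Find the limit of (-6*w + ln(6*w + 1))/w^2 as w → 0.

-18

Direct substitution gives 0/0.
Apply L'Hôpital: lim (-6 + 6/(6*w + 1))/(2*w), still 0/0.
After 2 applications of L'Hôpital's rule the quotient is (-36/(6*w + 1)^2)/(2); substituting w = 0 gives -18.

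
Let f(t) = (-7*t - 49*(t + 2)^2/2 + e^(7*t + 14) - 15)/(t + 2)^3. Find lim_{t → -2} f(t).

Direct substitution gives 0/0.
Apply L'Hôpital: lim (-49*t + 7*e^(7*t + 14) - 105)/(3*(t + 2)^2), still 0/0.
Apply L'Hôpital: lim (49*e^(7*t + 14) - 49)/(6*t + 12), still 0/0.
After 3 applications of L'Hôpital's rule the quotient is (343*e^(7*t + 14))/(6); substituting t = -2 gives 343/6.

343/6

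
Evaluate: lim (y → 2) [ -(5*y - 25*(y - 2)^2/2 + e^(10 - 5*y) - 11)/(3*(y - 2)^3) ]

Direct substitution gives 0/0.
Apply L'Hôpital: lim (-25*y - 5*e^(10 - 5*y) + 55)/(-9*(y - 2)^2), still 0/0.
Apply L'Hôpital: lim (25*e^(10 - 5*y) - 25)/(36 - 18*y), still 0/0.
After 3 applications of L'Hôpital's rule the quotient is (-125*e^(10 - 5*y))/(-18); substituting y = 2 gives 125/18.

125/18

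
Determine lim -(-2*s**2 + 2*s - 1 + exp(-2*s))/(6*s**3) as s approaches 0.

2/9

Direct substitution gives 0/0.
Apply L'Hôpital: lim (-4*s + 2 - 2*e^(-2*s))/(-18*s^2), still 0/0.
Apply L'Hôpital: lim (-4 + 4*e^(-2*s))/(-36*s), still 0/0.
After 3 applications of L'Hôpital's rule the quotient is (-8*e^(-2*s))/(-36); substituting s = 0 gives 2/9.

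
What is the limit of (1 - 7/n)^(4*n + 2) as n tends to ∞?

Write it as [(1 - 7/n)^n]^(4) · (1 - 7/n)^(2). The bracketed term tends to e^(-7) and the second factor to 1, so the limit is e^(-28).

e^(-28)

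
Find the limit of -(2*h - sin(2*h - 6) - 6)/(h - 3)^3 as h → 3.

-4/3

Direct substitution gives 0/0.
Apply L'Hôpital: lim (2 - 2*cos(2*h - 6))/(-3*(h - 3)^2), still 0/0.
Apply L'Hôpital: lim (4*sin(2*h - 6))/(18 - 6*h), still 0/0.
After 3 applications of L'Hôpital's rule the quotient is (8*cos(2*h - 6))/(-6); substituting h = 3 gives -4/3.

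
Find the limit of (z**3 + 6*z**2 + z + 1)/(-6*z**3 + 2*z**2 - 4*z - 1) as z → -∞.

Numerator and denominator both have degree 3.
Dividing every term by z^3, all lower-order terms vanish and the limit is the ratio of leading coefficients, 1/(-6) = -1/6.

-1/6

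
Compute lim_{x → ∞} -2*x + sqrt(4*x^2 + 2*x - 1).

This has the form ∞ − ∞. Multiply and divide by the conjugate √(4*x^2 + 2*x - 1) + 2x.
That gives (2x - 1) / (√(4*x^2 + 2*x - 1) + 2x).
Divide numerator and denominator by x: the limit is 2/(2·2) = 1/2.

1/2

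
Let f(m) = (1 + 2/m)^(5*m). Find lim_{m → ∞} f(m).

Write it as [(1 + 2/m)^m]^(5) · (1 + 2/m)^(0). The bracketed term tends to e^(2) and the second factor to 1, so the limit is e^(10).

e^(10)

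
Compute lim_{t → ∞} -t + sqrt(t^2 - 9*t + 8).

This has the form ∞ − ∞. Multiply and divide by the conjugate √(t^2 - 9*t + 8) + t.
That gives (-9t + 8) / (√(t^2 - 9*t + 8) + t).
Divide numerator and denominator by t: the limit is -9/(2·1) = -9/2.

-9/2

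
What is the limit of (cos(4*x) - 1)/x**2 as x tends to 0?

Direct substitution gives 0/0.
Apply L'Hôpital: lim (-4*sin(4*x))/(2*x), still 0/0.
After 2 applications of L'Hôpital's rule the quotient is (-16*cos(4*x))/(2); substituting x = 0 gives -8.

-8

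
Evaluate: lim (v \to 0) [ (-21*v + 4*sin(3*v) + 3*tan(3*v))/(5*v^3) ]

Substitution gives 0/0; apply L'Hôpital's rule 3 times.
After differentiating numerator and denominator 3 times the quotient is (-108*cos(3*v) + 486*tan(3*v)^4 + 648*tan(3*v)^2 + 162)/(30); at v = 0 this is 9/5.

9/5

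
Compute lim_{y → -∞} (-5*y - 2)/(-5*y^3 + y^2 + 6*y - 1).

The denominator has degree 3 and the numerator degree 1. Dividing numerator and denominator by y^3 sends every term to 0 except the leading denominator term, so the limit is 0.

0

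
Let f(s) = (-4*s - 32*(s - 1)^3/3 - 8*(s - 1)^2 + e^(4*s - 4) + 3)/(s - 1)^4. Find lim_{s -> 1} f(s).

Direct substitution gives 0/0.
Apply L'Hôpital: lim (-16*s - 32*(s - 1)^2 + 4*e^(4*s - 4) + 12)/(4*(s - 1)^3), still 0/0.
Apply L'Hôpital: lim (-64*s + 16*e^(4*s - 4) + 48)/(12*(s - 1)^2), still 0/0.
Apply L'Hôpital: lim (64*e^(4*s - 4) - 64)/(24*s - 24), still 0/0.
After 4 applications of L'Hôpital's rule the quotient is (256*e^(4*s - 4))/(24); substituting s = 1 gives 32/3.

32/3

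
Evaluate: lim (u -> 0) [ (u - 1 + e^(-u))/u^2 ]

1/2

Direct substitution gives 0/0.
Apply L'Hôpital: lim (1 - e^(-u))/(2*u), still 0/0.
After 2 applications of L'Hôpital's rule the quotient is (e^(-u))/(2); substituting u = 0 gives 1/2.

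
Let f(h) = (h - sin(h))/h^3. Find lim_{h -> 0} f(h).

Direct substitution gives 0/0.
Apply L'Hôpital: lim (1 - cos(h))/(3*h^2), still 0/0.
Apply L'Hôpital: lim (sin(h))/(6*h), still 0/0.
After 3 applications of L'Hôpital's rule the quotient is (cos(h))/(6); substituting h = 0 gives 1/6.

1/6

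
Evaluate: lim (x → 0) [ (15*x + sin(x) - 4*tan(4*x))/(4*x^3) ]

-171/8

Substitution gives 0/0; apply L'Hôpital's rule 3 times.
After differentiating numerator and denominator 3 times the quotient is (-cos(x) - 1536*tan(4*x)^4 - 2048*tan(4*x)^2 - 512)/(24); at x = 0 this is -171/8.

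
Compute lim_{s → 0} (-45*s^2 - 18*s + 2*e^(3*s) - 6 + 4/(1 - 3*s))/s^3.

117

Substitution gives 0/0 (the numerator vanishes to order 3).
Expand each term to order s^3: the coefficient of s^3 in 2·e^(3s) is 9 and in 4·1/(1 - 3s) is 108.
Lower-order terms cancel with the polynomial part, so the numerator is (117)·s^3 + o(s^3), and the limit is (117)/(1) = 117.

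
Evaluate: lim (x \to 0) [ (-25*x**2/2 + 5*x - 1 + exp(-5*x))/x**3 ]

Direct substitution gives 0/0.
Apply L'Hôpital: lim (-25*x + 5 - 5*e^(-5*x))/(3*x^2), still 0/0.
Apply L'Hôpital: lim (-25 + 25*e^(-5*x))/(6*x), still 0/0.
After 3 applications of L'Hôpital's rule the quotient is (-125*e^(-5*x))/(6); substituting x = 0 gives -125/6.

-125/6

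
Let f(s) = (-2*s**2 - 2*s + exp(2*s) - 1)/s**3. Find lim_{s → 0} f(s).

4/3

Direct substitution gives 0/0.
Apply L'Hôpital: lim (-4*s + 2*e^(2*s) - 2)/(3*s^2), still 0/0.
Apply L'Hôpital: lim (4*e^(2*s) - 4)/(6*s), still 0/0.
After 3 applications of L'Hôpital's rule the quotient is (8*e^(2*s))/(6); substituting s = 0 gives 4/3.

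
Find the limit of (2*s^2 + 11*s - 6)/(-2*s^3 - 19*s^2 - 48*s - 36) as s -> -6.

At s = -6 both the top and bottom vanish — a removable singularity. Factoring out (s + 6) from each leaves (2*s - 1)/(-2*s^2 - 7*s - 6), which at s = -6 equals 13/36.

13/36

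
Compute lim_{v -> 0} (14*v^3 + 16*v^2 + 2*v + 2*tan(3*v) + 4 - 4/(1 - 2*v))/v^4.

-64

Substitution gives 0/0; apply L'Hôpital's rule 4 times.
After differentiating numerator and denominator 4 times the quotient is (3888*tan(3*v)^3/cos(3*v)^2 + 2592*tan(3*v)/cos(3*v)^2 + 1536/(2*v - 1)^5)/(24); at v = 0 this is -64.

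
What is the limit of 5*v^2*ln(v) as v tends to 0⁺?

This is a 0·(−∞) form. Rewrite as 5·ln(v) / v^(−2) and apply L'Hôpital:
the derivative quotient is 5·(1/v) / (−2·v^(−3)) = (-5/2)·v^2 → 0.

0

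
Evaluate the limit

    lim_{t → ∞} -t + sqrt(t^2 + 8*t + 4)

4

An ∞ − ∞ form. Rationalising with the conjugate, the difference becomes (8t + 4) / (√(t^2 + 8*t + 4) + t).
For large t the denominator behaves like 2·t, so the quotient tends to 8/2 = 4.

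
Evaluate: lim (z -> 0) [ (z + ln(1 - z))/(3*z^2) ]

Direct substitution gives 0/0.
Apply L'Hôpital: lim (1 - 1/(1 - z))/(6*z), still 0/0.
After 2 applications of L'Hôpital's rule the quotient is (-1/(1 - z)^2)/(6); substituting z = 0 gives -1/6.

-1/6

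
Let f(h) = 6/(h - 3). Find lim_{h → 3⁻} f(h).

-∞

As h → 3⁻, (h - 3) → 0⁻, so (h - 3)^1 → 0⁻ and 6/(h - 3)^1 → -∞.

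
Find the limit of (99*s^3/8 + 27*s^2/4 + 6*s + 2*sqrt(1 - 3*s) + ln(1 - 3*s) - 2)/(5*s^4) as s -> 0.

-1701/320

Substitution gives 0/0; apply L'Hôpital's rule 4 times.
After differentiating numerator and denominator 4 times the quotient is (-486/(3*s - 1)^4 - 1215*(3*s - 1)^4/(8*(1 - 3*s)^(15/2)))/(120); at s = 0 this is -1701/320.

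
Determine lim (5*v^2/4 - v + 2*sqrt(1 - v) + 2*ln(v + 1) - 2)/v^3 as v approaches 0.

Substitution gives 0/0; apply L'Hôpital's rule 3 times.
After differentiating numerator and denominator 3 times the quotient is (4/(v + 1)^3 - 3/(4*(1 - v)^(5/2)))/(6); at v = 0 this is 13/24.

13/24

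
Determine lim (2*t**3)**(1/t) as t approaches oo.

1

Base → ∞ and exponent → 0: an ∞^0 form.
Take logs: (1/t)·ln(2·t^3) = (ln 2 + 3·ln t)/t → 0.
So the limit is e^0 = 1.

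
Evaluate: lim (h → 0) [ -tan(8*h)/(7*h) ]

Substitution gives 0/0.
Since tan(u)/u → 1 as u → 0, tan(8h)/(8h) → 1 and the limit is 8/(-7) = -8/7.

-8/7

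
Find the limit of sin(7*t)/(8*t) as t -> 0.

Substitution gives 0/0.
Write it as (7/8)·sin(7t)/(7t); since sin(u)/u → 1, the limit is 7/8.

7/8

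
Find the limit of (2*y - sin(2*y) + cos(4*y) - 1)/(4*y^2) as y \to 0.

-2

Substitution gives 0/0; apply L'Hôpital's rule 2 times.
After differentiating numerator and denominator 2 times the quotient is (4*sin(2*y) - 16*cos(4*y))/(8); at y = 0 this is -2.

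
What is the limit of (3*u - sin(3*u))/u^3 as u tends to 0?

9/2

Direct substitution gives 0/0.
Apply L'Hôpital: lim (3 - 3*cos(3*u))/(3*u^2), still 0/0.
Apply L'Hôpital: lim (9*sin(3*u))/(6*u), still 0/0.
After 3 applications of L'Hôpital's rule the quotient is (27*cos(3*u))/(6); substituting u = 0 gives 9/2.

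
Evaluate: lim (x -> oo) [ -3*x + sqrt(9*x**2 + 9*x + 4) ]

3/2

This has the form ∞ − ∞. Multiply and divide by the conjugate √(9*x^2 + 9*x + 4) + 3x.
That gives (9x + 4) / (√(9*x^2 + 9*x + 4) + 3x).
Divide numerator and denominator by x: the limit is 9/(2·3) = 3/2.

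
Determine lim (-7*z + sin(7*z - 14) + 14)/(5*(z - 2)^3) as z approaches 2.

-343/30

Direct substitution gives 0/0.
Apply L'Hôpital: lim (7*cos(7*z - 14) - 7)/(15*(z - 2)^2), still 0/0.
Apply L'Hôpital: lim (-49*sin(7*z - 14))/(30*z - 60), still 0/0.
After 3 applications of L'Hôpital's rule the quotient is (-343*cos(7*z - 14))/(30); substituting z = 2 gives -343/30.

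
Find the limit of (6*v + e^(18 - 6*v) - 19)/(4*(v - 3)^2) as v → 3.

9/2

Direct substitution gives 0/0.
Apply L'Hôpital: lim (6 - 6*e^(18 - 6*v))/(8*v - 24), still 0/0.
After 2 applications of L'Hôpital's rule the quotient is (36*e^(18 - 6*v))/(8); substituting v = 3 gives 9/2.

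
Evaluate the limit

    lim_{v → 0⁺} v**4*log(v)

This is a 0·(−∞) form. Rewrite as 1·ln(v) / v^(−4) and apply L'Hôpital:
the derivative quotient is 1·(1/v) / (−4·v^(−5)) = (-1/4)·v^4 → 0.

0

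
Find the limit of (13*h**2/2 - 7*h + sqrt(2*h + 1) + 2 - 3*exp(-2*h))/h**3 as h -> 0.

9/2

Substitution gives 0/0; apply L'Hôpital's rule 3 times.
After differentiating numerator and denominator 3 times the quotient is (24*e^(-2*h) + 3/(2*h + 1)^(5/2))/(6); at h = 0 this is 9/2.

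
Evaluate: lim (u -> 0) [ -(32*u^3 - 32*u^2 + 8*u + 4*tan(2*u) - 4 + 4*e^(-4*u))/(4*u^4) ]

-32/3

Substitution gives 0/0; apply L'Hôpital's rule 4 times.
After differentiating numerator and denominator 4 times the quotient is (512*((3*tan(2*u)^2 + 2)*e^(4*u)*tan(2*u)/cos(2*u)^2 + 2)*e^(-4*u))/(-96); at u = 0 this is -32/3.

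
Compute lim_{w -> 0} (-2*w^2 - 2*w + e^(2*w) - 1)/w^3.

4/3

Direct substitution gives 0/0.
Apply L'Hôpital: lim (-4*w + 2*e^(2*w) - 2)/(3*w^2), still 0/0.
Apply L'Hôpital: lim (4*e^(2*w) - 4)/(6*w), still 0/0.
After 3 applications of L'Hôpital's rule the quotient is (8*e^(2*w))/(6); substituting w = 0 gives 4/3.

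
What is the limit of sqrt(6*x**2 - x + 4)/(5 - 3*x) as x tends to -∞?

√(6)/3

For large |x|, √(6*x^2 - x + 4) ≈ √6·|x| and the denominator ≈ -3x.
Since x → −∞, |x| = −x, giving −√6/(-3) = √(6)/3.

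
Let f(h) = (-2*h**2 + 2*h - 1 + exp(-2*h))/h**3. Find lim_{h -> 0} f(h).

-4/3

Direct substitution gives 0/0.
Apply L'Hôpital: lim (-4*h + 2 - 2*e^(-2*h))/(3*h^2), still 0/0.
Apply L'Hôpital: lim (-4 + 4*e^(-2*h))/(6*h), still 0/0.
After 3 applications of L'Hôpital's rule the quotient is (-8*e^(-2*h))/(6); substituting h = 0 gives -4/3.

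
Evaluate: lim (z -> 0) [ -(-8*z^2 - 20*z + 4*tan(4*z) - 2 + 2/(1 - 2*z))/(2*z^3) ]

-152/3

Substitution gives 0/0; apply L'Hôpital's rule 3 times.
After differentiating numerator and denominator 3 times the quotient is (1536*tan(4*z)^2/cos(4*z)^2 + 512/cos(4*z)^2 + 96/(2*z - 1)^4)/(-12); at z = 0 this is -152/3.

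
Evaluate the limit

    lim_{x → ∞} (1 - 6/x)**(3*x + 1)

The base → 1 and the exponent → ∞: a 1^∞ form.
Take logarithms: (3x + 1)·ln(1 - 6/x). Since ln(1+u) ~ u for small u, this behaves like (3x)·(-6/x) → -18.
So the limit is e^(-18).

e^(-18)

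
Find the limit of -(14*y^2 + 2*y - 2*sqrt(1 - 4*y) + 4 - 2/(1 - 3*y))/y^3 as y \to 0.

46

Substitution gives 0/0; apply L'Hôpital's rule 3 times.
After differentiating numerator and denominator 3 times the quotient is (-324/(3*y - 1)^4 + 48/(1 - 4*y)^(5/2))/(-6); at y = 0 this is 46.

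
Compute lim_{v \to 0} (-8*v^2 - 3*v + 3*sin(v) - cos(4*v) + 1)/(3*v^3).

-1/6

Substitution gives 0/0 (the numerator vanishes to order 3).
Expand each term to order v^3: the coefficient of v^3 in 3·sin(v) is -1/2 and in −cos(4v) is 0.
Lower-order terms cancel with the polynomial part, so the numerator is (-1/2)·v^3 + o(v^3), and the limit is (-1/2)/(3) = -1/6.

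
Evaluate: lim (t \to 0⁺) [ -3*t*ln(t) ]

This is a 0·(−∞) form. Rewrite as -3·ln(t) / t^(−1) and apply L'Hôpital:
the derivative quotient is -3·(1/t) / (−1·t^(−2)) = (3/1)·t^1 → 0.

0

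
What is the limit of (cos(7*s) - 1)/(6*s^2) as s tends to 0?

-49/12

Direct substitution gives 0/0.
Apply L'Hôpital: lim (-7*sin(7*s))/(12*s), still 0/0.
After 2 applications of L'Hôpital's rule the quotient is (-49*cos(7*s))/(12); substituting s = 0 gives -49/12.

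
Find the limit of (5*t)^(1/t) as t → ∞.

Base → ∞ and exponent → 0: an ∞^0 form.
Take logs: (1/t)·ln(5·t^1) = (ln 5 + 1·ln t)/t → 0.
So the limit is e^0 = 1.

1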